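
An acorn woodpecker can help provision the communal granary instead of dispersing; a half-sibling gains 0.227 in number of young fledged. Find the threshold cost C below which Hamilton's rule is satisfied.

r to a half-sibling = 1/4 (half-sibs share one parent — one path of length 2: r = (1/2)^2 = 1/4).
Hamilton's rule: n·r·B > C, so the trait is favored while C < n·r·B = 1·0.25·0.227 = 0.05675.

0.05675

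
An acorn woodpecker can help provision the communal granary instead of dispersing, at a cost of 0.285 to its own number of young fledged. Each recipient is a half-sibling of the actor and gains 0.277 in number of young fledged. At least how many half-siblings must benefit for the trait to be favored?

r to a half-sibling = 1/4 (half-sibs share one parent — one path of length 2: r = (1/2)^2 = 1/4).
Hamilton's rule: n·r·B > C  ⇒  n > C/(r·B) = 0.285/(0.25·0.277) = 4.116.
The smallest integer exceeding 4.116 is 5.

5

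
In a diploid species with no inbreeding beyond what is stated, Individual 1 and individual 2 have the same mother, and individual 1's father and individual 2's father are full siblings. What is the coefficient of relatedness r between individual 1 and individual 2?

Wright's path rule: contributions from independent ancestry routes add.
Individual 1 and individual 2 are related in two ways: half-sibs through their shared mother (r = 1/4) and first cousins through their fathers (r = 1/8).
r = 1/4 + 1/8 = 3/8 = 0.375.

0.375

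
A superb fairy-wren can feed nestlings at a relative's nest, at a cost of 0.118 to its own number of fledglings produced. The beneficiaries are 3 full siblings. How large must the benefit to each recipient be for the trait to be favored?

r to a full sibling = 0.5 (full sibs share both parents — two paths of length 2: r = 2·(1/2)^2 = 1/2).
Hamilton's rule with n recipients of equal r: n·r·B > C, so B > C/(n·r) = 0.118/(3·0.5) = 0.0787.

0.0787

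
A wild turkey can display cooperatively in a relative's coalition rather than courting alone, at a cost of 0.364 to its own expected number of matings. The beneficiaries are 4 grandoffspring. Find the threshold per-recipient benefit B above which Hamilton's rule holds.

0.364

r to a grandoffspring = 1/4 (two parent–offspring links: r = (1/2)^2 = 1/4).
Hamilton's rule with n recipients of equal r: n·r·B > C, so B > C/(n·r) = 0.364/(4·0.25) = 0.364.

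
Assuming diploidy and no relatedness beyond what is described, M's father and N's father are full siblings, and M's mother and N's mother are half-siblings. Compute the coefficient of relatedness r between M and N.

0.1875

Independent pedigree routes through distinct common ancestors add.
M and N are related in two ways: first cousins through their fathers (r = 1/8) and half first cousins through their mothers (r = 1/16).
r = 1/8 + 1/16 = 0.1875.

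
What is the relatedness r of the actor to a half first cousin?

0.0625

Each parent–offspring link contributes a factor of 1/2, and independent paths through distinct common ancestors add.
Half first cousins share one grandparent — one path of length 4: r = (1/2)^4 = 1/16.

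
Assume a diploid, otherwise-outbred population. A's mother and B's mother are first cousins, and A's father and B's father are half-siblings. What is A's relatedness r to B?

Relatedness sums over independent paths through distinct common ancestors.
A and B are related in two ways: second cousins through their mothers (r = 1/32) and half first cousins through their fathers (r = 1/16).
r = 1/32 + 1/16 = 0.09375.

0.09375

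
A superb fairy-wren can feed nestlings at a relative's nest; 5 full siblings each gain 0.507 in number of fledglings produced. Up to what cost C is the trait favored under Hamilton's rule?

1.2675

r to a full sibling = 0.5 (full sibs share both parents — two paths of length 2: r = 2·(1/2)^2 = 1/2).
Hamilton's rule: n·r·B > C, so the trait is favored while C < n·r·B = 5·0.5·0.507 = 1.2675.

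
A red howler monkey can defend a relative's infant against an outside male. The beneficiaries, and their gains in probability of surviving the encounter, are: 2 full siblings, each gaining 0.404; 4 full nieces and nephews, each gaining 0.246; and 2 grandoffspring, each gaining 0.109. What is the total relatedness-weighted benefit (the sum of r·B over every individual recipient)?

r to a full sibling = 1/2 (full sibs share both parents — two paths of length 2: r = 2·(1/2)^2 = 1/2).
r to a full niece or nephew = 0.25 (full aunt/uncle↔niece/nephew: two paths of length 3 through the shared grandparent pair: r = 2·(1/2)^3 = 1/4).
r to a grandoffspring = 1/4 (two parent–offspring links: r = (1/2)^2 = 1/4).
Summing one r·B term per recipient: 2·0.5·0.404 + 4·0.25·0.246 + 2·0.25·0.109 = 0.7045.

0.7045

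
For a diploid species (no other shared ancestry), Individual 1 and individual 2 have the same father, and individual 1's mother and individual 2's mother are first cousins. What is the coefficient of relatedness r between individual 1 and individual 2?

0.28125

Independent pedigree routes through distinct common ancestors add.
Individual 1 and individual 2 are related in two ways: half-sibs through their shared father (r = 1/4) and second cousins through their mothers (r = 1/32).
r = 1/4 + 1/32 = 0.28125.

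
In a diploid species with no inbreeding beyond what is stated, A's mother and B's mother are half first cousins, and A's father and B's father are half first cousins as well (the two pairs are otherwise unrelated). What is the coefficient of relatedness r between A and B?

Independent pedigree routes through distinct common ancestors add.
A and B are related in two ways: half second cousins through their mothers (r = 1/64) and half second cousins through their fathers (r = 1/64).
r = 1/64 + 1/64 = 0.03125.

0.03125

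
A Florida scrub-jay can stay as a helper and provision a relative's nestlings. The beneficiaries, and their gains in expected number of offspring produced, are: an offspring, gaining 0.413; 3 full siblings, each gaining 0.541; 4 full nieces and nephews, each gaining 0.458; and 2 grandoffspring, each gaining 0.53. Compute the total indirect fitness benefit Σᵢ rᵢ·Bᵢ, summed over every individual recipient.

1.741

r to an offspring = 0.5 (one parent–offspring link: r = (1/2)^1 = 1/2).
r to a full sibling = 1/2 (full sibs share both parents — two paths of length 2: r = 2·(1/2)^2 = 1/2).
r to a full niece or nephew = 1/4 (full aunt/uncle↔niece/nephew: two paths of length 3 through the shared grandparent pair: r = 2·(1/2)^3 = 1/4).
r to a grandoffspring = 0.25 (two parent–offspring links: r = (1/2)^2 = 1/4).
Summing one r·B term per recipient: 1·0.5·0.413 + 3·0.5·0.541 + 4·0.25·0.458 + 2·0.25·0.53 = 1.741.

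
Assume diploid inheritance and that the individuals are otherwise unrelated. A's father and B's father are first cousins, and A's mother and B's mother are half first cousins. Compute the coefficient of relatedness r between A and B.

0.046875

Independent pedigree routes through distinct common ancestors add.
A and B are related in two ways: second cousins through their fathers (r = 1/32) and half second cousins through their mothers (r = 1/64).
r = 1/32 + 1/64 = 3/64 = 0.046875.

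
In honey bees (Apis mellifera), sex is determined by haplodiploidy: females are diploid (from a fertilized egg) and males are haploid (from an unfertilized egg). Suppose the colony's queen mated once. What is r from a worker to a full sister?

0.75

Haplodiploid full sisters inherit their father's entire haploid genome identically (contributing 1/2) and on average half of their mother's contribution (1/2 · 1/2 = 1/4); r = 1/2 + 1/4 = 3/4.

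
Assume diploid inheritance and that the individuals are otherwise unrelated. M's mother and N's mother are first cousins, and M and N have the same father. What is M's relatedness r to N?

With two independent routes of shared ancestry, r is the sum of the two contributions.
M and N are related in two ways: second cousins through their mothers (r = 1/32) and half-sibs through their shared father (r = 1/4).
r = 1/32 + 1/4 = 0.28125.

0.28125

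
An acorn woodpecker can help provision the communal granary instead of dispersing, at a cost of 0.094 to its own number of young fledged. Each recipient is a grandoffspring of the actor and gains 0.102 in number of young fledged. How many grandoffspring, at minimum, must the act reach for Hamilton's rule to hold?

4

r to a grandoffspring = 0.25 (two parent–offspring links: r = (1/2)^2 = 1/4).
Hamilton's rule: n·r·B > C  ⇒  n > C/(r·B) = 0.094/(0.25·0.102) = 3.686.
The smallest integer exceeding 3.686 is 4.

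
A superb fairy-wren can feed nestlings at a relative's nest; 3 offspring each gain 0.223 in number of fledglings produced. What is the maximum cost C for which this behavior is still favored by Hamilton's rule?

r to an offspring = 0.5 (one parent–offspring link: r = (1/2)^1 = 1/2).
Hamilton's rule: n·r·B > C, so the trait is favored while C < n·r·B = 3·0.5·0.223 = 0.3345.

0.3345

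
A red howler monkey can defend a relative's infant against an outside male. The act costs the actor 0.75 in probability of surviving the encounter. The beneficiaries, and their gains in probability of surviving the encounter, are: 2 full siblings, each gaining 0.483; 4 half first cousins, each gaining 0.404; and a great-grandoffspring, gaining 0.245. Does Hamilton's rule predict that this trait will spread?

Hamilton's rule: the trait is favored when the sum of r·B over every recipient exceeds the actor's cost C.
r to a full sibling = 0.5 (full sibs share both parents — two paths of length 2: r = 2·(1/2)^2 = 1/2).
r to a half first cousin = 0.0625 (half first cousins share one grandparent — one path of length 4: r = (1/2)^4 = 1/16).
r to a great-grandoffspring = 1/8 (three parent–offspring links: r = (1/2)^3 = 1/8).
Summing one r·B term per recipient: 2·0.5·0.483 + 4·0.0625·0.404 + 1·0.125·0.245 = 0.614625.
0.614625 < 0.75: the indirect benefit is less than the cost.

No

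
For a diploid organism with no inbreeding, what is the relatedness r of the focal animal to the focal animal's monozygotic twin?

Each parent–offspring link contributes a factor of 1/2, and independent paths through distinct common ancestors add.
Monozygotic twins share every allele identical by descent: r = 1.

1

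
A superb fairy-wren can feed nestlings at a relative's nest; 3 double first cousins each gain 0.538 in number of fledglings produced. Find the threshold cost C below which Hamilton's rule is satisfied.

r to a double first cousin = 1/4 (double first cousins share both grandparent pairs — four paths of length 4: r = 4·(1/2)^4 = 1/4).
Hamilton's rule: n·r·B > C, so the trait is favored while C < n·r·B = 3·0.25·0.538 = 0.4035.

0.4035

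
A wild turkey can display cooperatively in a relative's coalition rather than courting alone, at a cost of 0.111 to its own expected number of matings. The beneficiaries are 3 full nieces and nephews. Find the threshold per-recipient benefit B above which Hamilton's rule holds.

0.148

r to a full niece or nephew = 0.25 (full aunt/uncle↔niece/nephew: two paths of length 3 through the shared grandparent pair: r = 2·(1/2)^3 = 1/4).
Hamilton's rule with n recipients of equal r: n·r·B > C, so B > C/(n·r) = 0.111/(3·0.25) = 0.148.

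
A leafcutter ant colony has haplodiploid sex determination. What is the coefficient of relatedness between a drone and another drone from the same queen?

0.5

Haploid brothers each carry a random half of the queen's diploid genome, so on average they share half: r = 1/2.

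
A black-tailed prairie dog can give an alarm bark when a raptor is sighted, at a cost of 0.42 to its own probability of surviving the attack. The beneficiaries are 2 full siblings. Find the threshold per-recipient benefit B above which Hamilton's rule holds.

0.42

r to a full sibling = 0.5 (full sibs share both parents — two paths of length 2: r = 2·(1/2)^2 = 1/2).
Hamilton's rule with n recipients of equal r: n·r·B > C, so B > C/(n·r) = 0.42/(2·0.5) = 0.42.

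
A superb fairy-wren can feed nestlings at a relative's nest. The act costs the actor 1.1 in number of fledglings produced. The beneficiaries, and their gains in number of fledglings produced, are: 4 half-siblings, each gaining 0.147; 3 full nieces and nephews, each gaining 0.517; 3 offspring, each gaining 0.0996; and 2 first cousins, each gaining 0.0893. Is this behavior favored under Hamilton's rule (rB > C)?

No

Hamilton's rule: the trait is favored when the sum of r·B over every recipient exceeds the actor's cost C.
r to a half-sibling = 1/4 (half-sibs share one parent — one path of length 2: r = (1/2)^2 = 1/4).
r to a full niece or nephew = 1/4 (full aunt/uncle↔niece/nephew: two paths of length 3 through the shared grandparent pair: r = 2·(1/2)^3 = 1/4).
r to an offspring = 1/2 (one parent–offspring link: r = (1/2)^1 = 1/2).
r to a first cousin = 1/8 (first cousins share one grandparent pair — two paths of length 4: r = 2·(1/2)^4 = 1/8).
Summing one r·B term per recipient: 4·0.25·0.147 + 3·0.25·0.517 + 3·0.5·0.0996 + 2·0.125·0.0893 = 0.706475.
0.706475 < 1.1: the indirect benefit is less than the cost.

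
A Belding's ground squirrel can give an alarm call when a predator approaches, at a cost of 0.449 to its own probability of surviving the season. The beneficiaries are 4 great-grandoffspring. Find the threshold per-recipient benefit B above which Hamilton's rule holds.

0.898

r to a great-grandoffspring = 0.125 (three parent–offspring links: r = (1/2)^3 = 1/8).
Hamilton's rule with n recipients of equal r: n·r·B > C, so B > C/(n·r) = 0.449/(4·0.125) = 0.898.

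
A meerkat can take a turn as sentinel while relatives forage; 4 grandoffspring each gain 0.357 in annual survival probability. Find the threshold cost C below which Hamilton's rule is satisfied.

r to a grandoffspring = 1/4 (two parent–offspring links: r = (1/2)^2 = 1/4).
Hamilton's rule: n·r·B > C, so the trait is favored while C < n·r·B = 4·0.25·0.357 = 0.357.

0.357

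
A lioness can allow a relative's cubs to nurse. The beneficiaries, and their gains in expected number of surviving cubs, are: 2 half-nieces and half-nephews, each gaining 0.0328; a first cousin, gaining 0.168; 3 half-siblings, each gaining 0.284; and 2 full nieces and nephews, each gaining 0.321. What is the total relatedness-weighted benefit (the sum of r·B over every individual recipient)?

0.4027

r to a half-niece or half-nephew = 0.125 (half-aunt/uncle↔niece/nephew: one path of length 3: r = (1/2)^3 = 1/8).
r to a first cousin = 1/8 (first cousins share one grandparent pair — two paths of length 4: r = 2·(1/2)^4 = 1/8).
r to a half-sibling = 1/4 (half-sibs share one parent — one path of length 2: r = (1/2)^2 = 1/4).
r to a full niece or nephew = 0.25 (full aunt/uncle↔niece/nephew: two paths of length 3 through the shared grandparent pair: r = 2·(1/2)^3 = 1/4).
Summing one r·B term per recipient: 2·0.125·0.0328 + 1·0.125·0.168 + 3·0.25·0.284 + 2·0.25·0.321 = 0.4027.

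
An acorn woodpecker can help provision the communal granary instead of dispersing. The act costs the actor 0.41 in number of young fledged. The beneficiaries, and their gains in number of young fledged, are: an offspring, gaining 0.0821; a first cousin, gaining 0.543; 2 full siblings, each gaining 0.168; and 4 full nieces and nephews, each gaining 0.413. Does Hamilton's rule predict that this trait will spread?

Hamilton's rule: the trait is favored when the sum of r·B over every recipient exceeds the actor's cost C.
r to an offspring = 1/2 (one parent–offspring link: r = (1/2)^1 = 1/2).
r to a first cousin = 0.125 (first cousins share one grandparent pair — two paths of length 4: r = 2·(1/2)^4 = 1/8).
r to a full sibling = 1/2 (full sibs share both parents — two paths of length 2: r = 2·(1/2)^2 = 1/2).
r to a full niece or nephew = 1/4 (full aunt/uncle↔niece/nephew: two paths of length 3 through the shared grandparent pair: r = 2·(1/2)^3 = 1/4).
Summing one r·B term per recipient: 1·0.5·0.0821 + 1·0.125·0.543 + 2·0.5·0.168 + 4·0.25·0.413 = 0.689925.
0.689925 > 0.41: the indirect benefit exceeds the cost.

Yes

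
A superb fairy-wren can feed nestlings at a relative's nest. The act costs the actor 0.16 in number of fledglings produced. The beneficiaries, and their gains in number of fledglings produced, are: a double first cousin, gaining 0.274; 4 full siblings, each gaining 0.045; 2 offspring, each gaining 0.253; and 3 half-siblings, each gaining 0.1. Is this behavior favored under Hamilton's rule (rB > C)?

Yes

Hamilton's rule: the trait is favored when the sum of r·B over every recipient exceeds the actor's cost C.
r to a double first cousin = 1/4 (double first cousins share both grandparent pairs — four paths of length 4: r = 4·(1/2)^4 = 1/4).
r to a full sibling = 1/2 (full sibs share both parents — two paths of length 2: r = 2·(1/2)^2 = 1/2).
r to an offspring = 1/2 (one parent–offspring link: r = (1/2)^1 = 1/2).
r to a half-sibling = 1/4 (half-sibs share one parent — one path of length 2: r = (1/2)^2 = 1/4).
Summing one r·B term per recipient: 1·0.25·0.274 + 4·0.5·0.045 + 2·0.5·0.253 + 3·0.25·0.1 = 0.4865.
0.4865 > 0.16: the indirect benefit exceeds the cost.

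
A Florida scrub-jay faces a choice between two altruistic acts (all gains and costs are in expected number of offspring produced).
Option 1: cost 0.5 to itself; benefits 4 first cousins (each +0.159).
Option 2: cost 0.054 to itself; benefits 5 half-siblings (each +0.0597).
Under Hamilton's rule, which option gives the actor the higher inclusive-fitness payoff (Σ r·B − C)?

Option 1: r to a first cousin = 0.125.
Option 1: Σ r·B − C = (4·0.125·0.159) − 0.5 = -0.4205.
Option 2: r to a half-sibling = 0.25.
Option 2: Σ r·B − C = (5·0.25·0.0597) − 0.054 = 0.020625.
Option 2 has the higher net inclusive-fitness payoff.

Option 2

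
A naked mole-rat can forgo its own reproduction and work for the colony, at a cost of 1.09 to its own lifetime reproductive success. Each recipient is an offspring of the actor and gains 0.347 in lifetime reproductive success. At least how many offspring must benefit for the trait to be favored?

7

r to an offspring = 0.5 (one parent–offspring link: r = (1/2)^1 = 1/2).
Hamilton's rule: n·r·B > C  ⇒  n > C/(r·B) = 1.09/(0.5·0.347) = 6.282.
The smallest integer exceeding 6.282 is 7.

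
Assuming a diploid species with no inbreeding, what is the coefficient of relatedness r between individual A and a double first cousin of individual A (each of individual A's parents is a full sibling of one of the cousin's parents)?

0.25

Each parent–offspring link contributes a factor of 1/2, and independent paths through distinct common ancestors add.
Double first cousins share both grandparent pairs — four paths of length 4: r = 4·(1/2)^4 = 1/4.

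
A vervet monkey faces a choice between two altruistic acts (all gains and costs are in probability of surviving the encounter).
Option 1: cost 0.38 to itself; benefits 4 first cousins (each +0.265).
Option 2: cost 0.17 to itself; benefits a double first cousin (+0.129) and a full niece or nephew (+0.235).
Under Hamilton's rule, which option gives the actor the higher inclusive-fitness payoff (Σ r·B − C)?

Option 1: r to a first cousin = 0.125.
Option 1: Σ r·B − C = (4·0.125·0.265) − 0.38 = -0.2475.
Option 2: r to a double first cousin = 0.25.
Option 2: r to a full niece or nephew = 0.25.
Option 2: Σ r·B − C = (1·0.25·0.129 + 1·0.25·0.235) − 0.17 = -0.079.
Option 2 has the higher net inclusive-fitness payoff.

Option 2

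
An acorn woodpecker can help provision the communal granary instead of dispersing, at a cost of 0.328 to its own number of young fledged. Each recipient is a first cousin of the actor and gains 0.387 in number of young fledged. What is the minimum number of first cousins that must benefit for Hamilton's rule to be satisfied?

r to a first cousin = 0.125 (first cousins share one grandparent pair — two paths of length 4: r = 2·(1/2)^4 = 1/8).
Hamilton's rule: n·r·B > C  ⇒  n > C/(r·B) = 0.328/(0.125·0.387) = 6.78.
The smallest integer exceeding 6.78 is 7.

7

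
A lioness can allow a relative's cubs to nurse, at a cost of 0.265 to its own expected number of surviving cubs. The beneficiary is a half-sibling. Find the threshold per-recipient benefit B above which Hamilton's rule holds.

r to a half-sibling = 0.25 (half-sibs share one parent — one path of length 2: r = (1/2)^2 = 1/4).
Hamilton's rule with n recipients of equal r: n·r·B > C, so B > C/(n·r) = 0.265/(1·0.25) = 1.06.

1.06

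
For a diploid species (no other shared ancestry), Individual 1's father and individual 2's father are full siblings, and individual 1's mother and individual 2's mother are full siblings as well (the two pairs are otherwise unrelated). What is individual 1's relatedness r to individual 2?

Independent pedigree routes through distinct common ancestors add.
Individual 1 and individual 2 are related in two ways: first cousins through their fathers (r = 1/8) and first cousins through their mothers (r = 1/8) — i.e. double first cousins.
r = 1/8 + 1/8 = 1/4 = 0.25.

0.25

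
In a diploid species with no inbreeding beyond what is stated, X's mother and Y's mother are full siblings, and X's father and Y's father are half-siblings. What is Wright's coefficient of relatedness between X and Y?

Relatedness sums over independent paths through distinct common ancestors.
X and Y are related in two ways: first cousins through their mothers (r = 1/8) and half first cousins through their fathers (r = 1/16).
r = 1/8 + 1/16 = 3/16 = 0.1875.

0.1875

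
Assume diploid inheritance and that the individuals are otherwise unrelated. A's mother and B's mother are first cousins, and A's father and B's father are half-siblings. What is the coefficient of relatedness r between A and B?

0.09375

Wright's path rule: contributions from independent ancestry routes add.
A and B are related in two ways: second cousins through their mothers (r = 1/32) and half first cousins through their fathers (r = 1/16).
r = 1/32 + 1/16 = 3/32 = 0.09375.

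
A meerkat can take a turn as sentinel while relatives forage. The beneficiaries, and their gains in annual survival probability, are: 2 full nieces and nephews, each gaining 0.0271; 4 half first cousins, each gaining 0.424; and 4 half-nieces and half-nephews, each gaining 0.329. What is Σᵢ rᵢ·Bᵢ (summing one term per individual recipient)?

r to a full niece or nephew = 0.25 (full aunt/uncle↔niece/nephew: two paths of length 3 through the shared grandparent pair: r = 2·(1/2)^3 = 1/4).
r to a half first cousin = 1/16 (half first cousins share one grandparent — one path of length 4: r = (1/2)^4 = 1/16).
r to a half-niece or half-nephew = 1/8 (half-aunt/uncle↔niece/nephew: one path of length 3: r = (1/2)^3 = 1/8).
Summing one r·B term per recipient: 2·0.25·0.0271 + 4·0.0625·0.424 + 4·0.125·0.329 = 0.28405.

0.28405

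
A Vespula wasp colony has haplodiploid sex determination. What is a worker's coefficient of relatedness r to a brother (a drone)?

Her haploid brother carries none of their father's genes and a random half of their mother's genome; that half matches the maternal half of her own genome with probability 1/2: r = 1/2 · 1/2 = 1/4.

0.25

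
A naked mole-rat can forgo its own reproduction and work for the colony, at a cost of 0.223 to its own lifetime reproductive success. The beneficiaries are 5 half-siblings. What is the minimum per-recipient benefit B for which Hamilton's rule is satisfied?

0.1784

r to a half-sibling = 0.25 (half-sibs share one parent — one path of length 2: r = (1/2)^2 = 1/4).
Hamilton's rule with n recipients of equal r: n·r·B > C, so B > C/(n·r) = 0.223/(5·0.25) = 0.1784.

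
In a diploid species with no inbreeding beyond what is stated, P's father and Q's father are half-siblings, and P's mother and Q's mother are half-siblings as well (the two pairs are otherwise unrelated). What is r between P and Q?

0.125

Independent pedigree routes through distinct common ancestors add.
P and Q are related in two ways: half first cousins through their fathers (r = 1/16) and half first cousins through their mothers (r = 1/16).
r = 1/16 + 1/16 = 1/8 = 0.125.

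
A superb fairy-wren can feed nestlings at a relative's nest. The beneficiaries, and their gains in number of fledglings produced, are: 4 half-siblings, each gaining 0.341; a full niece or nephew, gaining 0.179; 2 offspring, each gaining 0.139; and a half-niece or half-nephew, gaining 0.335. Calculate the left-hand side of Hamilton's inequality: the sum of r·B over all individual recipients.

r to a half-sibling = 0.25 (half-sibs share one parent — one path of length 2: r = (1/2)^2 = 1/4).
r to a full niece or nephew = 0.25 (full aunt/uncle↔niece/nephew: two paths of length 3 through the shared grandparent pair: r = 2·(1/2)^3 = 1/4).
r to an offspring = 0.5 (one parent–offspring link: r = (1/2)^1 = 1/2).
r to a half-niece or half-nephew = 1/8 (half-aunt/uncle↔niece/nephew: one path of length 3: r = (1/2)^3 = 1/8).
Summing one r·B term per recipient: 4·0.25·0.341 + 1·0.25·0.179 + 2·0.5·0.139 + 1·0.125·0.335 = 0.566625.

0.566625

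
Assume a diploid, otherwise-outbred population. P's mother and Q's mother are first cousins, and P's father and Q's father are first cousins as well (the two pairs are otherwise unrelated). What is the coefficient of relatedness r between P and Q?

0.0625

Independent pedigree routes through distinct common ancestors add.
P and Q are related in two ways: second cousins through their mothers (r = 1/32) and second cousins through their fathers (r = 1/32).
r = 1/32 + 1/32 = 0.0625.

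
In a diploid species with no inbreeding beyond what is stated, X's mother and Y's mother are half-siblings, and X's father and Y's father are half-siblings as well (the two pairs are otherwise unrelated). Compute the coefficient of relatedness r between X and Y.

0.125

With two independent routes of shared ancestry, r is the sum of the two contributions.
X and Y are related in two ways: half first cousins through their mothers (r = 1/16) and half first cousins through their fathers (r = 1/16).
r = 1/16 + 1/16 = 0.125.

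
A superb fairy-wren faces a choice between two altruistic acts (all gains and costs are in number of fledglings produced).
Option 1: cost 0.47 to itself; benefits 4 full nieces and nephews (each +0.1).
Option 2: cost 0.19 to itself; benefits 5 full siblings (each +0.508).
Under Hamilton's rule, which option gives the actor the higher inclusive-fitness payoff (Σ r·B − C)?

Option 1: r to a full niece or nephew = 0.25.
Option 1: Σ r·B − C = (4·0.25·0.1) − 0.47 = -0.37.
Option 2: r to a full sibling = 0.5.
Option 2: Σ r·B − C = (5·0.5·0.508) − 0.19 = 1.08.
Option 2 has the higher net inclusive-fitness payoff.

Option 2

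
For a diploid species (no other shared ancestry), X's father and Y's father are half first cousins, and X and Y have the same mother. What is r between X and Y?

0.265625

With two independent routes of shared ancestry, r is the sum of the two contributions.
X and Y are related in two ways: half second cousins through their fathers (r = 1/64) and half-sibs through their shared mother (r = 1/4).
r = 1/64 + 1/4 = 0.265625.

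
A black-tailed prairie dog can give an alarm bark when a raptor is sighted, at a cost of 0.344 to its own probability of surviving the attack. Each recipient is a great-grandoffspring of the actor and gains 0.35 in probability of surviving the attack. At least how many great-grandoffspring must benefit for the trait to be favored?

8

r to a great-grandoffspring = 0.125 (three parent–offspring links: r = (1/2)^3 = 1/8).
Hamilton's rule: n·r·B > C  ⇒  n > C/(r·B) = 0.344/(0.125·0.35) = 7.863.
The smallest integer exceeding 7.863 is 8.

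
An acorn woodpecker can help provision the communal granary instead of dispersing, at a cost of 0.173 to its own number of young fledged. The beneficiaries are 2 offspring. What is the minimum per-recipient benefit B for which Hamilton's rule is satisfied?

0.173

r to an offspring = 1/2 (one parent–offspring link: r = (1/2)^1 = 1/2).
Hamilton's rule with n recipients of equal r: n·r·B > C, so B > C/(n·r) = 0.173/(2·0.5) = 0.173.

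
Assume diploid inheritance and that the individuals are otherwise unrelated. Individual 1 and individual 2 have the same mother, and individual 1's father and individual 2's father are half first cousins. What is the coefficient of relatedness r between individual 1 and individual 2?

0.265625

Relatedness sums over independent paths through distinct common ancestors.
Individual 1 and individual 2 are related in two ways: half-sibs through their shared mother (r = 1/4) and half second cousins through their fathers (r = 1/64).
r = 1/4 + 1/64 = 17/64 = 0.265625.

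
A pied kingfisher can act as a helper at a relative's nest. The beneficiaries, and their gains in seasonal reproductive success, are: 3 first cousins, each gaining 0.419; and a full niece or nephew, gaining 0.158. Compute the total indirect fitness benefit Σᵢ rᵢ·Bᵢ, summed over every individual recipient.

r to a first cousin = 1/8 (first cousins share one grandparent pair — two paths of length 4: r = 2·(1/2)^4 = 1/8).
r to a full niece or nephew = 0.25 (full aunt/uncle↔niece/nephew: two paths of length 3 through the shared grandparent pair: r = 2·(1/2)^3 = 1/4).
Summing one r·B term per recipient: 3·0.125·0.419 + 1·0.25·0.158 = 0.196625.

0.196625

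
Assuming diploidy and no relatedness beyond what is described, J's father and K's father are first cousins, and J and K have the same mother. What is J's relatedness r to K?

0.28125

Wright's path rule: contributions from independent ancestry routes add.
J and K are related in two ways: second cousins through their fathers (r = 1/32) and half-sibs through their shared mother (r = 1/4).
r = 1/32 + 1/4 = 0.28125.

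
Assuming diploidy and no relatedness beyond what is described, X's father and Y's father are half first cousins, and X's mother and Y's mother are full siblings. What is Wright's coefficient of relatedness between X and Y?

Relatedness sums over independent paths through distinct common ancestors.
X and Y are related in two ways: half second cousins through their fathers (r = 1/64) and first cousins through their mothers (r = 1/8).
r = 1/64 + 1/8 = 9/64 = 0.140625.

0.140625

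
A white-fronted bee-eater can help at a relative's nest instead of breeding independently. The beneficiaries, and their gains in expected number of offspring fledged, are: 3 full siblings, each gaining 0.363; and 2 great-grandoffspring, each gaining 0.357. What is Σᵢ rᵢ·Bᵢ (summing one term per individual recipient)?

r to a full sibling = 0.5 (full sibs share both parents — two paths of length 2: r = 2·(1/2)^2 = 1/2).
r to a great-grandoffspring = 1/8 (three parent–offspring links: r = (1/2)^3 = 1/8).
Summing one r·B term per recipient: 3·0.5·0.363 + 2·0.125·0.357 = 0.63375.

0.63375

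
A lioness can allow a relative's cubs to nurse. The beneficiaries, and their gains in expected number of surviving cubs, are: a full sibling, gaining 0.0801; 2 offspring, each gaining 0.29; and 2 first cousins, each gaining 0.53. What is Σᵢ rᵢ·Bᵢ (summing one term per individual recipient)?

0.46255

r to a full sibling = 0.5 (full sibs share both parents — two paths of length 2: r = 2·(1/2)^2 = 1/2).
r to an offspring = 0.5 (one parent–offspring link: r = (1/2)^1 = 1/2).
r to a first cousin = 1/8 (first cousins share one grandparent pair — two paths of length 4: r = 2·(1/2)^4 = 1/8).
Summing one r·B term per recipient: 1·0.5·0.0801 + 2·0.5·0.29 + 2·0.125·0.53 = 0.46255.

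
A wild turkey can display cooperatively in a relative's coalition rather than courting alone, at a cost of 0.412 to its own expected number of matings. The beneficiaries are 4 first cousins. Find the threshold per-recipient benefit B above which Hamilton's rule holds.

r to a first cousin = 1/8 (first cousins share one grandparent pair — two paths of length 4: r = 2·(1/2)^4 = 1/8).
Hamilton's rule with n recipients of equal r: n·r·B > C, so B > C/(n·r) = 0.412/(4·0.125) = 0.824.

0.824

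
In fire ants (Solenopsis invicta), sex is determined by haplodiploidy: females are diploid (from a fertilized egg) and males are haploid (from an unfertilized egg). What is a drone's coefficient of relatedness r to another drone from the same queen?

0.5

Haploid brothers each carry a random half of the queen's diploid genome, so on average they share half: r = 1/2.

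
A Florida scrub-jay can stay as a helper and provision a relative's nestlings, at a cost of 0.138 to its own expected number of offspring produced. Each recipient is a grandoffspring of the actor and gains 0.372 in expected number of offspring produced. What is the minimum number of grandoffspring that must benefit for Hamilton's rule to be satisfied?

r to a grandoffspring = 0.25 (two parent–offspring links: r = (1/2)^2 = 1/4).
Hamilton's rule: n·r·B > C  ⇒  n > C/(r·B) = 0.138/(0.25·0.372) = 1.484.
The smallest integer exceeding 1.484 is 2.

2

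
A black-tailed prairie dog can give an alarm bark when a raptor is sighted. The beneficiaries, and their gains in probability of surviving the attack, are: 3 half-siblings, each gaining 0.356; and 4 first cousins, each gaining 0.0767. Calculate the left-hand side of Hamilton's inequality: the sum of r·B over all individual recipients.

0.30535

r to a half-sibling = 1/4 (half-sibs share one parent — one path of length 2: r = (1/2)^2 = 1/4).
r to a first cousin = 1/8 (first cousins share one grandparent pair — two paths of length 4: r = 2·(1/2)^4 = 1/8).
Summing one r·B term per recipient: 3·0.25·0.356 + 4·0.125·0.0767 = 0.30535.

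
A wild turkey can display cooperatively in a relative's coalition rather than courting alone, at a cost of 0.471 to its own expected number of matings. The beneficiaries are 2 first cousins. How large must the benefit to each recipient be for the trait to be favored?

1.884

r to a first cousin = 1/8 (first cousins share one grandparent pair — two paths of length 4: r = 2·(1/2)^4 = 1/8).
Hamilton's rule with n recipients of equal r: n·r·B > C, so B > C/(n·r) = 0.471/(2·0.125) = 1.884.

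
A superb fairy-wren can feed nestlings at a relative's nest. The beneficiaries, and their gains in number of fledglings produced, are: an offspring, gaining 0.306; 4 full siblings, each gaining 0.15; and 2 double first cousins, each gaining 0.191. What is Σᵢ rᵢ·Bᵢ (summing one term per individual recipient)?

0.5485

r to an offspring = 0.5 (one parent–offspring link: r = (1/2)^1 = 1/2).
r to a full sibling = 1/2 (full sibs share both parents — two paths of length 2: r = 2·(1/2)^2 = 1/2).
r to a double first cousin = 0.25 (double first cousins share both grandparent pairs — four paths of length 4: r = 4·(1/2)^4 = 1/4).
Summing one r·B term per recipient: 1·0.5·0.306 + 4·0.5·0.15 + 2·0.25·0.191 = 0.5485.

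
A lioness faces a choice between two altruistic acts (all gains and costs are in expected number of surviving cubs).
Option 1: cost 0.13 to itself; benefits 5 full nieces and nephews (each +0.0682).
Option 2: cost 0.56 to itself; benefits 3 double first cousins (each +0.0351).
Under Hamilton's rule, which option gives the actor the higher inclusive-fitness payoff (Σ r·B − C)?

Option 1

Option 1: r to a full niece or nephew = 0.25.
Option 1: Σ r·B − C = (5·0.25·0.0682) − 0.13 = -0.04475.
Option 2: r to a double first cousin = 0.25.
Option 2: Σ r·B − C = (3·0.25·0.0351) − 0.56 = -0.533675.
Option 1 has the higher net inclusive-fitness payoff.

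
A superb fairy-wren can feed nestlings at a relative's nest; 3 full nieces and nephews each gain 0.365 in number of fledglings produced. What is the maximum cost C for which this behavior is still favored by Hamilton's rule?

r to a full niece or nephew = 1/4 (full aunt/uncle↔niece/nephew: two paths of length 3 through the shared grandparent pair: r = 2·(1/2)^3 = 1/4).
Hamilton's rule: n·r·B > C, so the trait is favored while C < n·r·B = 3·0.25·0.365 = 0.27375.

0.27375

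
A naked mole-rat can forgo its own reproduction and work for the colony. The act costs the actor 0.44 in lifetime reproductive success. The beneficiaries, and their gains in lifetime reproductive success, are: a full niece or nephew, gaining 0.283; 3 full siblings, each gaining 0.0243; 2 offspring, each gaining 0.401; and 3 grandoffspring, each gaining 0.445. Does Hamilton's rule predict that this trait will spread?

Hamilton's rule: the trait is favored when the sum of r·B over every recipient exceeds the actor's cost C.
r to a full niece or nephew = 0.25 (full aunt/uncle↔niece/nephew: two paths of length 3 through the shared grandparent pair: r = 2·(1/2)^3 = 1/4).
r to a full sibling = 0.5 (full sibs share both parents — two paths of length 2: r = 2·(1/2)^2 = 1/2).
r to an offspring = 0.5 (one parent–offspring link: r = (1/2)^1 = 1/2).
r to a grandoffspring = 0.25 (two parent–offspring links: r = (1/2)^2 = 1/4).
Summing one r·B term per recipient: 1·0.25·0.283 + 3·0.5·0.0243 + 2·0.5·0.401 + 3·0.25·0.445 = 0.84195.
0.84195 > 0.44: the indirect benefit exceeds the cost.

Yes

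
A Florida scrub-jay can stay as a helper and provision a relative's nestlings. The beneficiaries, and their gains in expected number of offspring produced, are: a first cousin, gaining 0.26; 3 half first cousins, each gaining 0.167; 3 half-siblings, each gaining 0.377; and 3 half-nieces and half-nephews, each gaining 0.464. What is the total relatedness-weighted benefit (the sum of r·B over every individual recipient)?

0.5205625

r to a first cousin = 1/8 (first cousins share one grandparent pair — two paths of length 4: r = 2·(1/2)^4 = 1/8).
r to a half first cousin = 0.0625 (half first cousins share one grandparent — one path of length 4: r = (1/2)^4 = 1/16).
r to a half-sibling = 0.25 (half-sibs share one parent — one path of length 2: r = (1/2)^2 = 1/4).
r to a half-niece or half-nephew = 1/8 (half-aunt/uncle↔niece/nephew: one path of length 3: r = (1/2)^3 = 1/8).
Summing one r·B term per recipient: 1·0.125·0.26 + 3·0.0625·0.167 + 3·0.25·0.377 + 3·0.125·0.464 = 0.5205625.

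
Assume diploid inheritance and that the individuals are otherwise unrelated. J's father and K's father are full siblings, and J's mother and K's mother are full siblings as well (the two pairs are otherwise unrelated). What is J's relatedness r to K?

Independent pedigree routes through distinct common ancestors add.
J and K are related in two ways: first cousins through their fathers (r = 1/8) and first cousins through their mothers (r = 1/8) — i.e. double first cousins.
r = 1/8 + 1/8 = 1/4 = 0.25.

0.25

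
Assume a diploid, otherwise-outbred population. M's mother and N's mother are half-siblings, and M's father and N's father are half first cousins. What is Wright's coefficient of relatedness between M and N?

Wright's path rule: contributions from independent ancestry routes add.
M and N are related in two ways: half first cousins through their mothers (r = 1/16) and half second cousins through their fathers (r = 1/64).
r = 1/16 + 1/64 = 5/64 = 0.078125.

0.078125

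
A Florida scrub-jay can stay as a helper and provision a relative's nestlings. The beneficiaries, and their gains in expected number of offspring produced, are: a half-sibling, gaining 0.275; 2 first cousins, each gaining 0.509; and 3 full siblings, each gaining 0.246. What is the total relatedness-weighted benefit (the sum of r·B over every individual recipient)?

r to a half-sibling = 0.25 (half-sibs share one parent — one path of length 2: r = (1/2)^2 = 1/4).
r to a first cousin = 0.125 (first cousins share one grandparent pair — two paths of length 4: r = 2·(1/2)^4 = 1/8).
r to a full sibling = 0.5 (full sibs share both parents — two paths of length 2: r = 2·(1/2)^2 = 1/2).
Summing one r·B term per recipient: 1·0.25·0.275 + 2·0.125·0.509 + 3·0.5·0.246 = 0.565.

0.565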